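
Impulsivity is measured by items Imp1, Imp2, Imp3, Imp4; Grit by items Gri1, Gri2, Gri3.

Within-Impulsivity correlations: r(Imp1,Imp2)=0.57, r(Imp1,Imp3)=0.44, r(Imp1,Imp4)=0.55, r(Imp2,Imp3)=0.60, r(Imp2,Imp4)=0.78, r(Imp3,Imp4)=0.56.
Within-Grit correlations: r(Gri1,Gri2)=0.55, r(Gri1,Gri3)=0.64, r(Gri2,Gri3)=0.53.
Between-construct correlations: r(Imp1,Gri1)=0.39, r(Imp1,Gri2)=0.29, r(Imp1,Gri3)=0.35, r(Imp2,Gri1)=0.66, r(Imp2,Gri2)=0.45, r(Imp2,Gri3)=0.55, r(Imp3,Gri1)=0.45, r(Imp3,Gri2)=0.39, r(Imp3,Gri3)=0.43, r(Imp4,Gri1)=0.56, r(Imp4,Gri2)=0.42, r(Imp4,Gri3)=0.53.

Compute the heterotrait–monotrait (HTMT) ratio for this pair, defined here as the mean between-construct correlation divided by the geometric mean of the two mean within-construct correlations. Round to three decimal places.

Mean between = 5.47/12 = 0.4558.
Mean within-Imp = 3.50/6 = 0.5833; mean within-Gri = 1.72/3 = 0.5733.
Geometric mean = √(0.5833 × 0.5733) = 0.5783.
HTMT = 0.4558 / 0.5783 = 0.788.

0.788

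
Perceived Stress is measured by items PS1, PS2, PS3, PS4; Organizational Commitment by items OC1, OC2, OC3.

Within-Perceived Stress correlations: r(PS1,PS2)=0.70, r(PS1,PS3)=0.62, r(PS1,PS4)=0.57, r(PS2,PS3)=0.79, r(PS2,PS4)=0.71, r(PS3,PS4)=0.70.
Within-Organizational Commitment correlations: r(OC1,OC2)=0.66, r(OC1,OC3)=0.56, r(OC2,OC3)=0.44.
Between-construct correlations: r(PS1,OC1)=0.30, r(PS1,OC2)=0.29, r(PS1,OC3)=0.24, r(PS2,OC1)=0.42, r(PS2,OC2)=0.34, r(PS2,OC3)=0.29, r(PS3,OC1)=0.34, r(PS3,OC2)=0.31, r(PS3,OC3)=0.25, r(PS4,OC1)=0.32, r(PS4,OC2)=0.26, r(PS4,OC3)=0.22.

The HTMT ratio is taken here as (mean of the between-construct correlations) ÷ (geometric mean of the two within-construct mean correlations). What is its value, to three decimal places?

0.486

Between-construct mean = 3.58/12 = 0.2983.
Mean within-PS = 4.09/6 = 0.6817; mean within-OC = 1.66/3 = 0.5533.
Geometric mean = √(0.6817 × 0.5533) = 0.6142.
HTMT = 0.2983 / 0.6142 = 0.486.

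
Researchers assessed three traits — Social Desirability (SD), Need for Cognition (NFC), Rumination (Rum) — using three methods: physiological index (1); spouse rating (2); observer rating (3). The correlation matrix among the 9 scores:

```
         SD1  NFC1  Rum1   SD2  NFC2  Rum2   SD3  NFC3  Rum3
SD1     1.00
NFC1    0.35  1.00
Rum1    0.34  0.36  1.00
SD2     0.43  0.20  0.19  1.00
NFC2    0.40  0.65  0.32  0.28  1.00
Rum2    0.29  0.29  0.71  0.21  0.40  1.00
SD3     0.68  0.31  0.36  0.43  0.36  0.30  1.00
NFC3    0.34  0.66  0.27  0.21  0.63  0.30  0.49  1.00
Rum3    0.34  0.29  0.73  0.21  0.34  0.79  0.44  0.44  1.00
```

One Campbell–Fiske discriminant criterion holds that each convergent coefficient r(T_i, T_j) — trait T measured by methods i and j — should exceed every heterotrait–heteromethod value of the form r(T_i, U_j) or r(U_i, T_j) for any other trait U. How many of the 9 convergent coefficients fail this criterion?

0

Checking each validity diagonal entry against its comparison values:
SD (methods 1·2): 0.43 vs {0.40, 0.20, 0.29, 0.19} → pass.
SD (methods 1·3): 0.68 vs {0.34, 0.31, 0.34, 0.36} → pass.
SD (methods 2·3): 0.43 vs {0.21, 0.36, 0.21, 0.30} → pass.
NFC (methods 1·2): 0.65 vs {0.20, 0.40, 0.29, 0.32} → pass.
NFC (methods 1·3): 0.66 vs {0.31, 0.34, 0.29, 0.27} → pass.
NFC (methods 2·3): 0.63 vs {0.36, 0.21, 0.34, 0.30} → pass.
Rum (methods 1·2): 0.71 vs {0.19, 0.29, 0.32, 0.29} → pass.
Rum (methods 1·3): 0.73 vs {0.36, 0.34, 0.27, 0.29} → pass.
Rum (methods 2·3): 0.79 vs {0.30, 0.21, 0.30, 0.34} → pass.
0 of 9 fail.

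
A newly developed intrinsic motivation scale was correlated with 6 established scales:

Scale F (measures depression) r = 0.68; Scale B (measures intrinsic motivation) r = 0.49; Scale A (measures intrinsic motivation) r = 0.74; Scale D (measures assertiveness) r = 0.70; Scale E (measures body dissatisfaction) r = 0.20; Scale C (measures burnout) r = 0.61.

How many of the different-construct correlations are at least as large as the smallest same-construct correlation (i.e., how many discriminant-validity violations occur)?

Convergent (same construct = intrinsic motivation): Scale B, Scale A.
Smallest convergent = 0.49. Discriminant values: 0.68, 0.70, 0.20, 0.61; count ≥ 0.49 → 3.

3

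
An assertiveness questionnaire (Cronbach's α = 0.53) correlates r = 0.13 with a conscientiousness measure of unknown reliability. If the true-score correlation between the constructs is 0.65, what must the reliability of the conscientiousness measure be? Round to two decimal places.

0.08

r_true = r_obs / √(r_xx · r_yy) ⇒ 0.65 = 0.13 / √(0.53 · r_yy).
√(0.53 · r_yy) = 0.13 / 0.65 = 0.2000; 0.53 · r_yy = 0.0400; r_yy = 0.0400 / 0.53 ≈ 0.08.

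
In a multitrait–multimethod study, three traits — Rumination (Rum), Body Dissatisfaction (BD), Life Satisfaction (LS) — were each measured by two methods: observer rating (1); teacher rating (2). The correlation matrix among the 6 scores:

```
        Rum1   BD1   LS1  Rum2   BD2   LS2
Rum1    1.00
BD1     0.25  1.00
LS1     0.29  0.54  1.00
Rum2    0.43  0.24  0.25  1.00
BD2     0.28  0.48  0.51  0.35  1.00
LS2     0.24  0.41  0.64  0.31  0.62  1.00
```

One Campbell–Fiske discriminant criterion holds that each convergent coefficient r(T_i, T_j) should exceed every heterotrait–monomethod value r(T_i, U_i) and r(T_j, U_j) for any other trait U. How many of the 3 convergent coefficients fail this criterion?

Checking each validity diagonal entry against its comparison values:
Rum (methods 1·2): 0.43 vs {0.25, 0.35, 0.29, 0.31} → pass.
BD (methods 1·2): 0.48 vs {0.25, 0.35, 0.54, 0.62} → fail.
LS (methods 1·2): 0.64 vs {0.29, 0.31, 0.54, 0.62} → pass.
1 of 3 fail.

1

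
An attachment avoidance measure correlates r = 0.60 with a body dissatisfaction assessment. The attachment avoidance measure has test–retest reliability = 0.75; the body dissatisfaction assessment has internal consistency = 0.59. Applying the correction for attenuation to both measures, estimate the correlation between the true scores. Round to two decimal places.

r_true = r_obs / √(r_xx · r_yy) = 0.60 / √(0.75 × 0.59) = 0.60 / √0.4425 = 0.60 / 0.6652 ≈ 0.90.

0.90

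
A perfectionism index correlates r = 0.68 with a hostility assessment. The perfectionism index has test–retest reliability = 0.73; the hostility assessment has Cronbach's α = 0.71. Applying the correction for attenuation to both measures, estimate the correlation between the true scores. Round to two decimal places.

0.94

r_true = r_obs / √(r_xx · r_yy) = 0.68 / √(0.73 × 0.71) = 0.68 / √0.5183 = 0.68 / 0.7199 ≈ 0.94.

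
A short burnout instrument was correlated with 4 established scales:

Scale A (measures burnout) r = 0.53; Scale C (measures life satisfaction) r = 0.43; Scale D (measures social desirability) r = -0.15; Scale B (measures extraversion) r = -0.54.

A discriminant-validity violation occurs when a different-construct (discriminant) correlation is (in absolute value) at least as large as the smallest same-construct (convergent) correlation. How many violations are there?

1

Convergent (same construct = burnout): Scale A.
Smallest convergent = 0.53. Discriminant |r|: 0.43, 0.15, 0.54; count ≥ 0.53 → 1.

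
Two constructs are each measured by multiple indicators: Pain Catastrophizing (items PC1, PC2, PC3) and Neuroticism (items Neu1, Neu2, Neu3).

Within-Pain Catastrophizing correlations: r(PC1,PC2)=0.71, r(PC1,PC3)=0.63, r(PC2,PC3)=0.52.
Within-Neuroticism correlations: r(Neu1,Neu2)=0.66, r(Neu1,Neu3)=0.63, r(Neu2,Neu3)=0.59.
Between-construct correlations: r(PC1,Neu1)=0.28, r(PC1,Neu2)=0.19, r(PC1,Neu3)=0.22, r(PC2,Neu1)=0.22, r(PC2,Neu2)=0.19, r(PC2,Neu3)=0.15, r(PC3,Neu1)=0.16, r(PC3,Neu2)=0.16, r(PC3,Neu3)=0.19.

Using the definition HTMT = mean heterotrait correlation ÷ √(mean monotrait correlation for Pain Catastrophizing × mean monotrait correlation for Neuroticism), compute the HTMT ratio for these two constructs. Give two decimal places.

Mean heterotrait r = 1.76/9 = 0.1956.
Mean within-PC = 1.86/3 = 0.6200; mean within-Neu = 1.88/3 = 0.6267.
Geometric mean = √(0.6200 × 0.6267) = 0.6233.
HTMT = 0.1956 / 0.6233 = 0.31.

0.31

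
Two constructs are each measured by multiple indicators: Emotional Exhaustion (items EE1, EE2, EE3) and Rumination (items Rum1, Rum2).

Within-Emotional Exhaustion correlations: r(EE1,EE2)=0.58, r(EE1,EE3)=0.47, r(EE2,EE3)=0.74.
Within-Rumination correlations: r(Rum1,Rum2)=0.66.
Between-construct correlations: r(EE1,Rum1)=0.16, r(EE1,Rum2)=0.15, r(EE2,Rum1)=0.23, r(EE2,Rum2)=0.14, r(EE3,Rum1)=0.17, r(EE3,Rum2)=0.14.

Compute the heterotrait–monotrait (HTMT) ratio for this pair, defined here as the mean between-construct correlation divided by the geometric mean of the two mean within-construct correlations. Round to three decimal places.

0.263

Mean heterotrait r = 0.99/6 = 0.1650.
Mean within-EE = 1.79/3 = 0.5967; mean within-Rum = 0.66/1 = 0.6600.
Geometric mean = √(0.5967 × 0.6600) = 0.6276.
HTMT = 0.1650 / 0.6276 = 0.263.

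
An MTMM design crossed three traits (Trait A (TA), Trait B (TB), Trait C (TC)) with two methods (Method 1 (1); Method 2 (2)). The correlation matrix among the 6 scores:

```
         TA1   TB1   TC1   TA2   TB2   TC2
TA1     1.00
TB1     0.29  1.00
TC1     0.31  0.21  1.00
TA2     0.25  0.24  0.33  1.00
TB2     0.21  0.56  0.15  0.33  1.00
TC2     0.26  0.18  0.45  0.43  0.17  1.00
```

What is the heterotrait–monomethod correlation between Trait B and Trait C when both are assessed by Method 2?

0.17

Different traits, same method: r(TB2, TC2) = 0.17.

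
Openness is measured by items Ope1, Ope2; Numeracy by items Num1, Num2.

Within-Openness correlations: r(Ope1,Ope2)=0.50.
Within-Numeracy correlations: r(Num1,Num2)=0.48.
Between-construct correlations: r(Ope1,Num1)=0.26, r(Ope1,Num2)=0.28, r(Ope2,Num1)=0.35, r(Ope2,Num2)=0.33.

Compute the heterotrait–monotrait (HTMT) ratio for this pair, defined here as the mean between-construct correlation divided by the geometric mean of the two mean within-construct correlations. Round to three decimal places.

0.623

Mean between = 1.22/4 = 0.3050.
Mean within-Ope = 0.50/1 = 0.5000; mean within-Num = 0.48/1 = 0.4800.
Geometric mean = √(0.5000 × 0.4800) = 0.4899.
HTMT = 0.3050 / 0.4899 = 0.623.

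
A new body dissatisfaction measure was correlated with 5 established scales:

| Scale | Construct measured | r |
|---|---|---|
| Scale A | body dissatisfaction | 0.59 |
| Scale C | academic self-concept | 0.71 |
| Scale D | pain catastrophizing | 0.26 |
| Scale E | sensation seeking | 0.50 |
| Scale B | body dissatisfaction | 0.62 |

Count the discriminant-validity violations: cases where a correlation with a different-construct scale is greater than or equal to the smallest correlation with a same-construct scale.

1

Convergent (same construct = body dissatisfaction): Scale A, Scale B.
Smallest convergent = 0.59. Discriminant values: 0.71, 0.26, 0.50; count ≥ 0.59 → 1.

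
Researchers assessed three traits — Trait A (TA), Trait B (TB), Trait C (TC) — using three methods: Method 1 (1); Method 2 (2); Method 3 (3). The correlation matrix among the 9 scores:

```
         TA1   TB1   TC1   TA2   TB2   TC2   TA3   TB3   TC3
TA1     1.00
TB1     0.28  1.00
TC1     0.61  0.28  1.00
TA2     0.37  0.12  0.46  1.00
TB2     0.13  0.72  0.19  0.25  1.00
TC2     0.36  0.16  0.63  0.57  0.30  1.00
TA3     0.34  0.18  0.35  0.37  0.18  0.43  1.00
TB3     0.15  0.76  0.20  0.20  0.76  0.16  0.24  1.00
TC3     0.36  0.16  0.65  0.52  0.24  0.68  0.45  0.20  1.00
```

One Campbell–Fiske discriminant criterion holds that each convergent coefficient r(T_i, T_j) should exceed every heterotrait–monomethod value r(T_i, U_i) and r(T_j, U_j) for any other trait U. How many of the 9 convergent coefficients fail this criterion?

Each convergent coefficient versus the relevant comparison correlations:
TA (methods 1·2): 0.37 vs {0.28, 0.25, 0.61, 0.57} → fail.
TA (methods 1·3): 0.34 vs {0.28, 0.24, 0.61, 0.45} → fail.
TA (methods 2·3): 0.37 vs {0.25, 0.24, 0.57, 0.45} → fail.
TB (methods 1·2): 0.72 vs {0.28, 0.25, 0.28, 0.30} → pass.
TB (methods 1·3): 0.76 vs {0.28, 0.24, 0.28, 0.20} → pass.
TB (methods 2·3): 0.76 vs {0.25, 0.24, 0.30, 0.20} → pass.
TC (methods 1·2): 0.63 vs {0.61, 0.57, 0.28, 0.30} → pass.
TC (methods 1·3): 0.65 vs {0.61, 0.45, 0.28, 0.20} → pass.
TC (methods 2·3): 0.68 vs {0.57, 0.45, 0.30, 0.20} → pass.
3 of 9 fail.

3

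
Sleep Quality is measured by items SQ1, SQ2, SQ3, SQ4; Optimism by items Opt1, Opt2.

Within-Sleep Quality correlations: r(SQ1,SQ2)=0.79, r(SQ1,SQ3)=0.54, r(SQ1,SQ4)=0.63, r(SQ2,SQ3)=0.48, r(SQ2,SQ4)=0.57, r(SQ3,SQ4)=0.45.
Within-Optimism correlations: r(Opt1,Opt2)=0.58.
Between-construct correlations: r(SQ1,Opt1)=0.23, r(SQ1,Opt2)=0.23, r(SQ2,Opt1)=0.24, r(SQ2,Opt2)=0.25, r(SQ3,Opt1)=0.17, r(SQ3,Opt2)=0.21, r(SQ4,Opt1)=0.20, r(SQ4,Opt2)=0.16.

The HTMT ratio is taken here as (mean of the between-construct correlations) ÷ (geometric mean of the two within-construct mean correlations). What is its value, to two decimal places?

0.37

Mean heterotrait r = 1.69/8 = 0.2113.
Mean within-SQ = 3.46/6 = 0.5767; mean within-Opt = 0.58/1 = 0.5800.
Geometric mean = √(0.5767 × 0.5800) = 0.5783.
HTMT = 0.2113 / 0.5783 = 0.37.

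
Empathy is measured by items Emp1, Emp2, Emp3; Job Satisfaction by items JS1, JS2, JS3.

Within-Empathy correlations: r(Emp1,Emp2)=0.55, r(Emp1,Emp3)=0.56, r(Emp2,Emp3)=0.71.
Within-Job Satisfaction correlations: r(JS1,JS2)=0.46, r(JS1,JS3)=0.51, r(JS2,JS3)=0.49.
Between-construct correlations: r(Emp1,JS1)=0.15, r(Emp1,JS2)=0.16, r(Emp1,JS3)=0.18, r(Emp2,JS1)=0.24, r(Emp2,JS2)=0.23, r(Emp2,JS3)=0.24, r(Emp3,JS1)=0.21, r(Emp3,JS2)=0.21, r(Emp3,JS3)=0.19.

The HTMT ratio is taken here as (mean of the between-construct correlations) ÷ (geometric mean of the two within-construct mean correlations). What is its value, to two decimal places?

0.37

Mean heterotrait r = 1.81/9 = 0.2011.
Mean within-Emp = 1.82/3 = 0.6067; mean within-JS = 1.46/3 = 0.4867.
Geometric mean = √(0.6067 × 0.4867) = 0.5434.
HTMT = 0.2011 / 0.5434 = 0.37.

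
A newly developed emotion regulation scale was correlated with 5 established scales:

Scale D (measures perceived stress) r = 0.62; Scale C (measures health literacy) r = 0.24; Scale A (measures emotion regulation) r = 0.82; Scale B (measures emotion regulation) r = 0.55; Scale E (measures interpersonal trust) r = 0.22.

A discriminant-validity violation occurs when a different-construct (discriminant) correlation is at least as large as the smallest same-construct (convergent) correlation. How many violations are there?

1

Convergent (same construct = emotion regulation): Scale A, Scale B.
Smallest convergent = 0.55. Discriminant values: 0.62, 0.24, 0.22; count ≥ 0.55 → 1.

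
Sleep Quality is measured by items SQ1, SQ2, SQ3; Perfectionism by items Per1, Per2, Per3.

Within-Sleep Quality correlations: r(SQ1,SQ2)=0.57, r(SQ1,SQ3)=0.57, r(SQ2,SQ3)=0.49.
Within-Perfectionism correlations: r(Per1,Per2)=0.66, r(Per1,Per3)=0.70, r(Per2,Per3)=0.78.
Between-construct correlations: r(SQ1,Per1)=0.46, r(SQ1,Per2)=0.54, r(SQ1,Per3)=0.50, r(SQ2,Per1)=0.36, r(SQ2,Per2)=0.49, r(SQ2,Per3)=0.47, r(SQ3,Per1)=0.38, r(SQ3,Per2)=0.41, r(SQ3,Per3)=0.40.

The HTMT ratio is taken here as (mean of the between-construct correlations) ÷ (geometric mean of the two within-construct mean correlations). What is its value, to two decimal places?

Mean heterotrait r = 4.01/9 = 0.4456.
Mean within-SQ = 1.63/3 = 0.5433; mean within-Per = 2.14/3 = 0.7133.
Geometric mean = √(0.5433 × 0.7133) = 0.6225.
HTMT = 0.4456 / 0.6225 = 0.72.

0.72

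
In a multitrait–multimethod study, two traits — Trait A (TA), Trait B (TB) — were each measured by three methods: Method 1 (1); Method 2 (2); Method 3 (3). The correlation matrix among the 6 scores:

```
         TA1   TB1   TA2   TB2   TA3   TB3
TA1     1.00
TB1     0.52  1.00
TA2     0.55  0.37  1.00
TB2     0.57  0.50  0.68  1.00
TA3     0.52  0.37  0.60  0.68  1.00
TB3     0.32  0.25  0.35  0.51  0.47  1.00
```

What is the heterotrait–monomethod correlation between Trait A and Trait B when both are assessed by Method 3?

Different traits, same method: r(TA3, TB3) = 0.47.

0.47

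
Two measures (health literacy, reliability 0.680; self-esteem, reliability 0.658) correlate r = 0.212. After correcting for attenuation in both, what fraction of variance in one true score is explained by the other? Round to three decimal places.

Disattenuated r = 0.212 / √(0.680 × 0.658) = 0.212 / 0.6689 = 0.3169.
Shared true-score variance = 0.3169² = 0.1004 ≈ 0.100.

0.100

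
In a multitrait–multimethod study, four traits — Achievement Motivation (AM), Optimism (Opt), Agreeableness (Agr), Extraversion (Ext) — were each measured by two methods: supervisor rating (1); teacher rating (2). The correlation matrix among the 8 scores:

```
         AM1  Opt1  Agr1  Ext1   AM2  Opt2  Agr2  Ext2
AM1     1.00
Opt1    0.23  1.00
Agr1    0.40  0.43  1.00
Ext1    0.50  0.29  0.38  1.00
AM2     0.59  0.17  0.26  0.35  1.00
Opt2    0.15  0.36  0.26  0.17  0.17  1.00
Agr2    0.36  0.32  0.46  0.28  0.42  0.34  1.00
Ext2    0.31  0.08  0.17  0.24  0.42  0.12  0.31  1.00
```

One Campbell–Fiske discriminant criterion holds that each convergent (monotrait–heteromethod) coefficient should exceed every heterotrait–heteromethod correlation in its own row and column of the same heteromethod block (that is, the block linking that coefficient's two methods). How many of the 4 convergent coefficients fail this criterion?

Convergent coefficients and their comparison sets:
AM (methods 1·2): 0.59 vs {0.15, 0.17, 0.36, 0.26, 0.31, 0.35} → pass.
Opt (methods 1·2): 0.36 vs {0.17, 0.15, 0.32, 0.26, 0.08, 0.17} → pass.
Agr (methods 1·2): 0.46 vs {0.26, 0.36, 0.26, 0.32, 0.17, 0.28} → pass.
Ext (methods 1·2): 0.24 vs {0.35, 0.31, 0.17, 0.08, 0.28, 0.17} → fail.
1 of 4 fail.

1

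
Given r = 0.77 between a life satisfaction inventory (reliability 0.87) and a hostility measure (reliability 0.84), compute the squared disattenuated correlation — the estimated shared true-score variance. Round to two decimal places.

0.81

Disattenuated r = 0.77 / √(0.87 × 0.84) = 0.77 / 0.8549 = 0.9007.
Shared true-score variance = 0.9007² = 0.8113 ≈ 0.81.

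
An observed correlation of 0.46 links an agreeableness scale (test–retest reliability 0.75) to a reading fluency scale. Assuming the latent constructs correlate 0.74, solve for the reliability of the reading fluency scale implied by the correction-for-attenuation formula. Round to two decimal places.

0.52

r_true = r_obs / √(r_xx · r_yy) ⇒ 0.74 = 0.46 / √(0.75 · r_yy).
√(0.75 · r_yy) = 0.46 / 0.74 = 0.6216; 0.75 · r_yy = 0.3864; r_yy = 0.3864 / 0.75 ≈ 0.52.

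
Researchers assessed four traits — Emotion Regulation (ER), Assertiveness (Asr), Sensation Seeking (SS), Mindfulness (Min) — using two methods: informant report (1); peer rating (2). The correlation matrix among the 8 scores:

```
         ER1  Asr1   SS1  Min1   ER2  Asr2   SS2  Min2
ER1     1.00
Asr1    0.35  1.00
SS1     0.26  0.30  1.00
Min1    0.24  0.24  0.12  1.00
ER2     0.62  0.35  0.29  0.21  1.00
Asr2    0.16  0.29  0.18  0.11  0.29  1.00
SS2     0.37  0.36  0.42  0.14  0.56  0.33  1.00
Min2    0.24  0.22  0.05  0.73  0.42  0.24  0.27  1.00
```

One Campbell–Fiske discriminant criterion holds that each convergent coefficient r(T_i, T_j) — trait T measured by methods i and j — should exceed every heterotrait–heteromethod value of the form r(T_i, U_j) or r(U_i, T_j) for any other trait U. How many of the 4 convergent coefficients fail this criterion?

1

Each convergent coefficient versus the relevant comparison correlations:
ER (methods 1·2): 0.62 vs {0.16, 0.35, 0.37, 0.29, 0.24, 0.21} → pass.
Asr (methods 1·2): 0.29 vs {0.35, 0.16, 0.36, 0.18, 0.22, 0.11} → fail.
SS (methods 1·2): 0.42 vs {0.29, 0.37, 0.18, 0.36, 0.05, 0.14} → pass.
Min (methods 1·2): 0.73 vs {0.21, 0.24, 0.11, 0.22, 0.14, 0.05} → pass.
1 of 4 fail.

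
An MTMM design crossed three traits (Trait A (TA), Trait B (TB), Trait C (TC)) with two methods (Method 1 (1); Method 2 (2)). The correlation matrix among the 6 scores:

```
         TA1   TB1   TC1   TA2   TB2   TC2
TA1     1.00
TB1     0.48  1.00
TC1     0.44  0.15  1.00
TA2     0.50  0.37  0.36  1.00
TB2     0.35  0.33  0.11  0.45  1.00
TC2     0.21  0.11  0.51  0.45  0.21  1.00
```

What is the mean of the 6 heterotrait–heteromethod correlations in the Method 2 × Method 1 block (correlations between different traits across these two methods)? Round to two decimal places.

0.25

HTHM values (method 2 × method 1): 0.37, 0.36, 0.35, 0.11, 0.21, 0.11; mean = 1.51/6 = 0.25.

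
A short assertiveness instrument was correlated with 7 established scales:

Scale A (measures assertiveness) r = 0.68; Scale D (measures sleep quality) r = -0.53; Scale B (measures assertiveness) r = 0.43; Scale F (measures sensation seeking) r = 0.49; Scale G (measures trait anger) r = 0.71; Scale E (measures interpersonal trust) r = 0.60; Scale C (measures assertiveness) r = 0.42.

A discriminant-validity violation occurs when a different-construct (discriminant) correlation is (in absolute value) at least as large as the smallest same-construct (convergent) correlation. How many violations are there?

Convergent (same construct = assertiveness): Scale A, Scale B, Scale C.
Smallest convergent = 0.42. Discriminant |r|: 0.53, 0.49, 0.71, 0.60; count ≥ 0.42 → 4.

4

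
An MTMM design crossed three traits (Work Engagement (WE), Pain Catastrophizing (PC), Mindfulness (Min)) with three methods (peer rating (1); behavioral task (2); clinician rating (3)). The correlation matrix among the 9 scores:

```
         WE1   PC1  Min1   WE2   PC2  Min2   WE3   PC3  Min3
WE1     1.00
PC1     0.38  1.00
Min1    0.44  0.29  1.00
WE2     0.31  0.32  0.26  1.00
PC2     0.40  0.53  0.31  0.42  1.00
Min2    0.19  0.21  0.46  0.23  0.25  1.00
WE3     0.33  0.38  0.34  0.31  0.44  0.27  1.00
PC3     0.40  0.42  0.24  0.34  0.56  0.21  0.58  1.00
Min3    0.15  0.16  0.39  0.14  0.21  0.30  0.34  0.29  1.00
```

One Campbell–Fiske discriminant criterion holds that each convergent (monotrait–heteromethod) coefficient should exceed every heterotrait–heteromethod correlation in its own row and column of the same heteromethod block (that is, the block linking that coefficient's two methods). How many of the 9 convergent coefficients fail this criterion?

3

Checking each validity diagonal entry against its comparison values:
WE (methods 1·2): 0.31 vs {0.40, 0.32, 0.19, 0.26} → fail.
WE (methods 1·3): 0.33 vs {0.40, 0.38, 0.15, 0.34} → fail.
WE (methods 2·3): 0.31 vs {0.34, 0.44, 0.14, 0.27} → fail.
PC (methods 1·2): 0.53 vs {0.32, 0.40, 0.21, 0.31} → pass.
PC (methods 1·3): 0.42 vs {0.38, 0.40, 0.16, 0.24} → pass.
PC (methods 2·3): 0.56 vs {0.44, 0.34, 0.21, 0.21} → pass.
Min (methods 1·2): 0.46 vs {0.26, 0.19, 0.31, 0.21} → pass.
Min (methods 1·3): 0.39 vs {0.34, 0.15, 0.24, 0.16} → pass.
Min (methods 2·3): 0.30 vs {0.27, 0.14, 0.21, 0.21} → pass.
3 of 9 fail.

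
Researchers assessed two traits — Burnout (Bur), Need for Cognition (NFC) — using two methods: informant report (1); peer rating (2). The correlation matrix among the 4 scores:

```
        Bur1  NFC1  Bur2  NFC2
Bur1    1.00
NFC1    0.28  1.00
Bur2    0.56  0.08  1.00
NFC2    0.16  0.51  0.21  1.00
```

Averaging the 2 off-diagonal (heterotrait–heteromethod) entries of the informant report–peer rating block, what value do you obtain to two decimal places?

0.12

HTHM values (method 1 × method 2): 0.16, 0.08; mean = 0.24/2 = 0.12.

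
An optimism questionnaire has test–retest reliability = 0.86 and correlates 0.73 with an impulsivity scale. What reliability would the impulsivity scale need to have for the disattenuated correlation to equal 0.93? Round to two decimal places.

r_true = r_obs / √(r_xx · r_yy) ⇒ 0.93 = 0.73 / √(0.86 · r_yy).
√(0.86 · r_yy) = 0.73 / 0.93 = 0.7849; 0.86 · r_yy = 0.6161; r_yy = 0.6161 / 0.86 ≈ 0.72.

0.72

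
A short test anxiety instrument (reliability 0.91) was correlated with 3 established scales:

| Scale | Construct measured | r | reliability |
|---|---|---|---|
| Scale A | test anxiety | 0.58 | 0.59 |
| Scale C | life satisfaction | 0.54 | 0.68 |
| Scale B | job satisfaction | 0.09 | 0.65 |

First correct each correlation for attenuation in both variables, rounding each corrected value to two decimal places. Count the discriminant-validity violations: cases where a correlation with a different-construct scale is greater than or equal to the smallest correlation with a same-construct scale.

Disattenuated r (r / √(r_scale · r_new)):
  Scale A (conv): 0.58 / √(0.59·0.91) = 0.79
  Scale C (disc): 0.54 / √(0.68·0.91) = 0.69
  Scale B (disc): 0.09 / √(0.65·0.91) = 0.12
Smallest convergent = 0.79. Discriminant values: 0.69, 0.12; count ≥ 0.79 → 0.

0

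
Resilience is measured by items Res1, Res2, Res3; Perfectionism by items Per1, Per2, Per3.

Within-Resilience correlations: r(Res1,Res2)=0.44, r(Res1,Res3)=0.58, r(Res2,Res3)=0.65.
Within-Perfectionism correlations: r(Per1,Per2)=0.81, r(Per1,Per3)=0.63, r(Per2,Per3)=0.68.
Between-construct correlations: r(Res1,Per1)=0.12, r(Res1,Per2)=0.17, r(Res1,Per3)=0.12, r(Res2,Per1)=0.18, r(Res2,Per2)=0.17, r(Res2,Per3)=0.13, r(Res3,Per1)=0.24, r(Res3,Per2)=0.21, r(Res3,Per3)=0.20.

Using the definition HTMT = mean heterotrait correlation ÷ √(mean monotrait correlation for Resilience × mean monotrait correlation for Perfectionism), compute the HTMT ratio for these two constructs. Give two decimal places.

Mean between = 1.54/9 = 0.1711.
Mean within-Res = 1.67/3 = 0.5567; mean within-Per = 2.12/3 = 0.7067.
Geometric mean = √(0.5567 × 0.7067) = 0.6272.
HTMT = 0.1711 / 0.6272 = 0.27.

0.27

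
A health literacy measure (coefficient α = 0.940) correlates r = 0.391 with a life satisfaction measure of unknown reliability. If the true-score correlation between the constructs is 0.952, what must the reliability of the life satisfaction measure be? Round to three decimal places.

0.179

r_true = r_obs / √(r_xx · r_yy) ⇒ 0.952 = 0.391 / √(0.940 · r_yy).
√(0.940 · r_yy) = 0.391 / 0.952 = 0.4107; 0.940 · r_yy = 0.1687; r_yy = 0.1687 / 0.940 ≈ 0.179.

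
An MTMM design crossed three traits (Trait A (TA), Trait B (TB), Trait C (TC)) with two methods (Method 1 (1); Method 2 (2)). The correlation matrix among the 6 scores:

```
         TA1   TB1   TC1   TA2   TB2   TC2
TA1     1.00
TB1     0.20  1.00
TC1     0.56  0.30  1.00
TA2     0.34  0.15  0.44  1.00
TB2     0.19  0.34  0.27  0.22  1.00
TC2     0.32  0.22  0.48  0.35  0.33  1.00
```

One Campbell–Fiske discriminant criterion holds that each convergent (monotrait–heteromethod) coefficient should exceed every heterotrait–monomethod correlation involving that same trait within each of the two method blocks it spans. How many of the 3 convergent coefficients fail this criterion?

2

Checking each validity diagonal entry against its comparison values:
TA (methods 1·2): 0.34 vs {0.20, 0.22, 0.56, 0.35} → fail.
TB (methods 1·2): 0.34 vs {0.20, 0.22, 0.30, 0.33} → pass.
TC (methods 1·2): 0.48 vs {0.56, 0.35, 0.30, 0.33} → fail.
2 of 3 fail.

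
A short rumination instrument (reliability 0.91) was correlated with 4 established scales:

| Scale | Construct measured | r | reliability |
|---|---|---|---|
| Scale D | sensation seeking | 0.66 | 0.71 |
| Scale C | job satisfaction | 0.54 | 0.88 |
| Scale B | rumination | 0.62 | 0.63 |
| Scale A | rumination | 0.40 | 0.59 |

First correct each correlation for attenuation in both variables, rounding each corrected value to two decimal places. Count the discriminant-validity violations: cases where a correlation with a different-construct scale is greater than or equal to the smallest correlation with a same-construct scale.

Disattenuated r (r / √(r_scale · r_new)):
  Scale D (disc): 0.66 / √(0.71·0.91) = 0.82
  Scale C (disc): 0.54 / √(0.88·0.91) = 0.60
  Scale B (conv): 0.62 / √(0.63·0.91) = 0.82
  Scale A (conv): 0.40 / √(0.59·0.91) = 0.55
Smallest convergent = 0.55. Discriminant values: 0.82, 0.60; count ≥ 0.55 → 2.

2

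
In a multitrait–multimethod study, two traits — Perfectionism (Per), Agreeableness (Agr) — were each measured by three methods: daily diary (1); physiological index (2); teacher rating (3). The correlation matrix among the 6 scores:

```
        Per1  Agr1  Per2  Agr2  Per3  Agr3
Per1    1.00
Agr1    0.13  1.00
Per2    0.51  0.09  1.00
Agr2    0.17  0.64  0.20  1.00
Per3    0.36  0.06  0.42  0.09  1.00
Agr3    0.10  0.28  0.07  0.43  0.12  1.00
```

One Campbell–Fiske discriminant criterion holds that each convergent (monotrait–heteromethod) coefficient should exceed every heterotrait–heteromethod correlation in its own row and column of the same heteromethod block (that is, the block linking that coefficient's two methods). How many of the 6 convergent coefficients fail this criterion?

Convergent coefficients and their comparison sets:
Per (methods 1·2): 0.51 vs {0.17, 0.09} → pass.
Per (methods 1·3): 0.36 vs {0.10, 0.06} → pass.
Per (methods 2·3): 0.42 vs {0.07, 0.09} → pass.
Agr (methods 1·2): 0.64 vs {0.09, 0.17} → pass.
Agr (methods 1·3): 0.28 vs {0.06, 0.10} → pass.
Agr (methods 2·3): 0.43 vs {0.09, 0.07} → pass.
0 of 6 fail.

0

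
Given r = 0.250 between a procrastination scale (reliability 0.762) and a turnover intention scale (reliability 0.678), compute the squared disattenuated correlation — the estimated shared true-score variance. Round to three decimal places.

0.121

Disattenuated r = 0.250 / √(0.762 × 0.678) = 0.250 / 0.7188 = 0.3478.
Shared true-score variance = 0.3478² = 0.1210 ≈ 0.121.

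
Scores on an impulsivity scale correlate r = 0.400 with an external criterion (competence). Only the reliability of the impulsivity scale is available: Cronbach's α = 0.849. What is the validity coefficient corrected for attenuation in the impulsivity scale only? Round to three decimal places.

Single correction: r_c = r_obs / √r_xx = 0.400 / √0.849 = 0.400 / 0.9214 ≈ 0.434.

0.434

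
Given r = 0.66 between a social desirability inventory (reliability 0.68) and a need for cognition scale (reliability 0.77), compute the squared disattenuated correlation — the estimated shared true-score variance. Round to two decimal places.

0.83

Disattenuated r = 0.66 / √(0.68 × 0.77) = 0.66 / 0.7236 = 0.9121.
Shared true-score variance = 0.9121² = 0.8319 ≈ 0.83.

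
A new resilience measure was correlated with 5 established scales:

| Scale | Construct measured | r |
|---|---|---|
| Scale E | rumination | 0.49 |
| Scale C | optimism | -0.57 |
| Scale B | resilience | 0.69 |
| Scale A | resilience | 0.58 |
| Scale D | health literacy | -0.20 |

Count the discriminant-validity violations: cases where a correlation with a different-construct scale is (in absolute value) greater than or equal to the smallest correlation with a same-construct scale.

Convergent (same construct = resilience): Scale B, Scale A.
Smallest convergent = 0.58. Discriminant |r|: 0.49, 0.57, 0.20; count ≥ 0.58 → 0.

0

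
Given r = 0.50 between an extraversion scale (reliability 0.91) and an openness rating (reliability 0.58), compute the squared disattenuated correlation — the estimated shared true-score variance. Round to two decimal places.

Disattenuated r = 0.50 / √(0.91 × 0.58) = 0.50 / 0.7265 = 0.6882.
Shared true-score variance = 0.6882² = 0.4736 ≈ 0.47.

0.47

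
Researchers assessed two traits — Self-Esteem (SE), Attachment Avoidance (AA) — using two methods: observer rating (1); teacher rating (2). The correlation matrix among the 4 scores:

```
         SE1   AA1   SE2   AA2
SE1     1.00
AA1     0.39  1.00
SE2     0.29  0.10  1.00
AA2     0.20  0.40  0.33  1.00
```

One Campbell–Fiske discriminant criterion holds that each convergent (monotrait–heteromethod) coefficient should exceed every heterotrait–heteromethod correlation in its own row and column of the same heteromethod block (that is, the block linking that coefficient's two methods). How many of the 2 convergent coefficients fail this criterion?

Convergent coefficients and their comparison sets:
SE (methods 1·2): 0.29 vs {0.20, 0.10} → pass.
AA (methods 1·2): 0.40 vs {0.10, 0.20} → pass.
0 of 2 fail.

0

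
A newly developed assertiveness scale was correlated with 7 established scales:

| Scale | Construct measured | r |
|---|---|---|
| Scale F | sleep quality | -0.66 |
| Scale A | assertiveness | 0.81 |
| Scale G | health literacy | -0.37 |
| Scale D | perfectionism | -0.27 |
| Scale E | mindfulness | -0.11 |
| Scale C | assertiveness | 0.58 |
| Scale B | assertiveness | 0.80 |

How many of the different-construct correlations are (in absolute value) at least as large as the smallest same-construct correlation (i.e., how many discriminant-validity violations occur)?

Convergent (same construct = assertiveness): Scale A, Scale C, Scale B.
Smallest convergent = 0.58. Discriminant |r|: 0.66, 0.37, 0.27, 0.11; count ≥ 0.58 → 1.

1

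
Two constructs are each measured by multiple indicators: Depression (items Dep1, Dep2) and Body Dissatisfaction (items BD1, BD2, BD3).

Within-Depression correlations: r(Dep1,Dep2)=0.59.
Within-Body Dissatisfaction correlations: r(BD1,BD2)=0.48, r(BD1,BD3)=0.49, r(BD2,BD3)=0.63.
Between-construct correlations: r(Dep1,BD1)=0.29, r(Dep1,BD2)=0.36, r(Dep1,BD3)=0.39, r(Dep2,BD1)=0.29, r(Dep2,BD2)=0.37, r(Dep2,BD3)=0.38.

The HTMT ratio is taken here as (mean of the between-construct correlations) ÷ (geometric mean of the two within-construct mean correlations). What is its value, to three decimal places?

0.618

Between-construct mean = 2.08/6 = 0.3467.
Mean within-Dep = 0.59/1 = 0.5900; mean within-BD = 1.60/3 = 0.5333.
Geometric mean = √(0.5900 × 0.5333) = 0.5609.
HTMT = 0.3467 / 0.5609 = 0.618.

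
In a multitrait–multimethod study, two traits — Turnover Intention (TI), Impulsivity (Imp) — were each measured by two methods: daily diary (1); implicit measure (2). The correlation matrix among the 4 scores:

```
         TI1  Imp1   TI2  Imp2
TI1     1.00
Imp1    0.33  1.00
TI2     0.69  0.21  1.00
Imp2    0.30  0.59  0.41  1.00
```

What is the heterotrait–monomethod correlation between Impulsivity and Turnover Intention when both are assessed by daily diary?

0.33

Different traits, same method: r(Imp1, TI1) = 0.33.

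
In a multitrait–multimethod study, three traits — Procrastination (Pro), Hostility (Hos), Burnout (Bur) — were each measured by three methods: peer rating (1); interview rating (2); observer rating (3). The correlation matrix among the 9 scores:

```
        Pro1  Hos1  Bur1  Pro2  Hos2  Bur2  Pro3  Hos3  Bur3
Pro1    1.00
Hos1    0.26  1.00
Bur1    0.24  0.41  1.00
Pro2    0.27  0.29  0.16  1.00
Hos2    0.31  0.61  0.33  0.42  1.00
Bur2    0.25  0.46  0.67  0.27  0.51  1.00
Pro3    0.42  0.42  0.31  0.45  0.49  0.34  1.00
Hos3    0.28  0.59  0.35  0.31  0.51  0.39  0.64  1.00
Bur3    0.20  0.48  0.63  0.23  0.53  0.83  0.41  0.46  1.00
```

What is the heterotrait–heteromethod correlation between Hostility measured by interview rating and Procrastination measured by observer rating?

0.49

Different traits and methods: r(Hos2, Pro3) = 0.49.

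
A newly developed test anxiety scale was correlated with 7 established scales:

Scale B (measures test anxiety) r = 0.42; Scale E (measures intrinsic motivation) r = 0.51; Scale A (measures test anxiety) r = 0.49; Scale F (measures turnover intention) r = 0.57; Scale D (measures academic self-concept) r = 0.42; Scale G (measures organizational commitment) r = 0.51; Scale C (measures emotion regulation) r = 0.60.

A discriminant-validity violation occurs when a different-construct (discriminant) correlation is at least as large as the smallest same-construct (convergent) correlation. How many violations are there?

Convergent (same construct = test anxiety): Scale B, Scale A.
Smallest convergent = 0.42. Discriminant values: 0.51, 0.57, 0.42, 0.51, 0.60; count ≥ 0.42 → 5.

5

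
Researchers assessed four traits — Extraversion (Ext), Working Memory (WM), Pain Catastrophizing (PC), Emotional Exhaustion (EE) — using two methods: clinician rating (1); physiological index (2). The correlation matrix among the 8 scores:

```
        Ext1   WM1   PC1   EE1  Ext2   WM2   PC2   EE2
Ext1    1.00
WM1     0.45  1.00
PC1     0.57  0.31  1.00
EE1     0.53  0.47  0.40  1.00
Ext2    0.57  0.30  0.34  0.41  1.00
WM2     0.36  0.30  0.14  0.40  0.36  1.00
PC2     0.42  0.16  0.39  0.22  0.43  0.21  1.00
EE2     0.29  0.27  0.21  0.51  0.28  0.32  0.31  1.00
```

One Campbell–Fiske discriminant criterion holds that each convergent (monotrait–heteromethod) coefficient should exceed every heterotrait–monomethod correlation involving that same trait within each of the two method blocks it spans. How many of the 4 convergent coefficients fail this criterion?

4

Convergent coefficients and their comparison sets:
Ext (methods 1·2): 0.57 vs {0.45, 0.36, 0.57, 0.43, 0.53, 0.28} → fail.
WM (methods 1·2): 0.30 vs {0.45, 0.36, 0.31, 0.21, 0.47, 0.32} → fail.
PC (methods 1·2): 0.39 vs {0.57, 0.43, 0.31, 0.21, 0.40, 0.31} → fail.
EE (methods 1·2): 0.51 vs {0.53, 0.28, 0.47, 0.32, 0.40, 0.31} → fail.
4 of 4 fail.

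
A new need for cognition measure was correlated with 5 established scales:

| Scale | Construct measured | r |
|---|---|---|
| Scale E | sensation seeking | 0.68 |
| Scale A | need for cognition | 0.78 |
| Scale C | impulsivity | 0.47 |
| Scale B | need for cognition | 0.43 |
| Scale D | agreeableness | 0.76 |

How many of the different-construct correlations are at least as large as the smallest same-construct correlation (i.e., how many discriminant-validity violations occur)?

Convergent (same construct = need for cognition): Scale A, Scale B.
Smallest convergent = 0.43. Discriminant values: 0.68, 0.47, 0.76; count ≥ 0.43 → 3.

3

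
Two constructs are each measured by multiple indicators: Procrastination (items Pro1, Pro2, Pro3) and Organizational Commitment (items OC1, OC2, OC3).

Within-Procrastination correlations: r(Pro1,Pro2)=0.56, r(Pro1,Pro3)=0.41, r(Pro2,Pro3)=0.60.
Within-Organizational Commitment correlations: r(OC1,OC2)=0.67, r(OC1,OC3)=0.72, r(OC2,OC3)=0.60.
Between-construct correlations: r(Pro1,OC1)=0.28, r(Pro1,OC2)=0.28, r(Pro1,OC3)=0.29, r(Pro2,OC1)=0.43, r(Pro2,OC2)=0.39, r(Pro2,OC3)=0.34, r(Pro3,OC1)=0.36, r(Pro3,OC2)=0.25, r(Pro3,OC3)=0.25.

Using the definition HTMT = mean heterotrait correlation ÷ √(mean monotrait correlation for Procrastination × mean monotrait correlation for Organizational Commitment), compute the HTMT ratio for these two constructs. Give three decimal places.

Mean heterotrait r = 2.87/9 = 0.3189.
Mean within-Pro = 1.57/3 = 0.5233; mean within-OC = 1.99/3 = 0.6633.
Geometric mean = √(0.5233 × 0.6633) = 0.5892.
HTMT = 0.3189 / 0.5892 = 0.541.

0.541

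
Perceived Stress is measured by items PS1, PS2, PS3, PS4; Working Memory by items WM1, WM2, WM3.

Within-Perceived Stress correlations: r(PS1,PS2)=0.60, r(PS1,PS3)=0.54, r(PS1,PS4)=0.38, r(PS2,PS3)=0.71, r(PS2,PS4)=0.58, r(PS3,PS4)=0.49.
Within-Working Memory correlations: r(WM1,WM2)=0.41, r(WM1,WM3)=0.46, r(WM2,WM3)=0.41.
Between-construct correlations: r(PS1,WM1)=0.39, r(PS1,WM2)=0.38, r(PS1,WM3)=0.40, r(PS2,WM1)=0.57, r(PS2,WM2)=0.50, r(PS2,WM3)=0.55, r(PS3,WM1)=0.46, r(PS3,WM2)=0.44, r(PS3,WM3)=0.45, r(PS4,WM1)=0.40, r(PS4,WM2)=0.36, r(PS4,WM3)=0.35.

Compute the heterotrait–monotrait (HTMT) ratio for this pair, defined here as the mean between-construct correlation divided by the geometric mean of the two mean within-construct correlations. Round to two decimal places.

0.90

Mean between = 5.25/12 = 0.4375.
Mean within-PS = 3.30/6 = 0.5500; mean within-WM = 1.28/3 = 0.4267.
Geometric mean = √(0.5500 × 0.4267) = 0.4844.
HTMT = 0.4375 / 0.4844 = 0.90.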